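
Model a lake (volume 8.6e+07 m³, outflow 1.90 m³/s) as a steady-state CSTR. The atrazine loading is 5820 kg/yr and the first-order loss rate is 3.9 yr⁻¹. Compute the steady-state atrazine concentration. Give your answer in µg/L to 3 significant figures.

Outflow Q = 1.90 m³/s × 3.156e+07 s/yr = 5.996e+07 m³/yr.
Steady-state CSTR mass balance: W = Q·C + k·V·C, so C = W/(Q + kV).
Q + kV = 5.996e+07 + 3.9·8.6e+07 = 3.954e+08 m³/yr.
C = 5820/3.954e+08 = 1.472e-05 kg/m³ = 0.01472 mg/L = 14.72 µg/L.

14.7 µg/L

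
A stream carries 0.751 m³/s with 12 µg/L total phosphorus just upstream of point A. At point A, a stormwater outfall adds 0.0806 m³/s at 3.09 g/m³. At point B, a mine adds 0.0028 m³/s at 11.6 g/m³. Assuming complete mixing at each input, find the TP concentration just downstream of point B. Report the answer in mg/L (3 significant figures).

0.348 mg/L

12 µg/L = 0.012 mg/L.
After input A: C = (0.751·0.012 + 0.0806·3.09) / 0.8316 = 0.3103 mg/L.
After input B: C = (0.8316·0.3103 + 0.0028·11.6) / 0.8344 = 0.3482 mg/L.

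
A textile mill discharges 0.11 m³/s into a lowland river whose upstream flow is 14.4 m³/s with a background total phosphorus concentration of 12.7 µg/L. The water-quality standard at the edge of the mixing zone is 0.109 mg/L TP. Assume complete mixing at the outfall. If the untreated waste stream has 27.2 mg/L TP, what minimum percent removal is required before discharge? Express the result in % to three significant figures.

53.3 %

12.7 µg/L = 0.0127 mg/L.
Mass balance: 0.109·14.51 = 0.11·Cₑ + 14.4·0.0127.
Cₑ = (1.582 − 0.1829) / 0.11 = 12.72 mg/L.
Required removal = 1 − 12.72/27.2 = 53.25 %.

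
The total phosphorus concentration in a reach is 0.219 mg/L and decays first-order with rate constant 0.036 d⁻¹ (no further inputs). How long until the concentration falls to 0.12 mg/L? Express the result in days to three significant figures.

t = ln(C₀/C)/k = ln(0.219/0.12)/0.036 = 0.6016/0.036 = 16.71 d.

16.7 d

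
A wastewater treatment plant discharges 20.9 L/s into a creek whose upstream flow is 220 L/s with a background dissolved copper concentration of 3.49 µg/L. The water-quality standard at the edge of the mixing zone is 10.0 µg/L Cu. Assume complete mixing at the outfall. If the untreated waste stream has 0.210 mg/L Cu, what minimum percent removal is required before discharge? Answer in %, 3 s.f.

20.9 L/s = 0.0209 m³/s.
220 L/s = 0.22 m³/s.
3.49 µg/L = 0.00349 mg/L.
10.0 µg/L = 0.01 mg/L.
Mass balance: 0.01·0.2409 = 0.0209·Cₑ + 0.22·0.00349.
Cₑ = (0.002409 − 0.0007678) / 0.0209 = 0.07853 mg/L.
Required removal = 1 − 0.07853/0.210 = 62.61 %.

62.6 %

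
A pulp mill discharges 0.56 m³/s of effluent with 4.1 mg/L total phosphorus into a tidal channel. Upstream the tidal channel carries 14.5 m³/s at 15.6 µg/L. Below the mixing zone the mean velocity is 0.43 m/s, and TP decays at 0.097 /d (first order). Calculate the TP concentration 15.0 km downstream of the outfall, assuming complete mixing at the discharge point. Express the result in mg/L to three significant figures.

0.161 mg/L

15.6 µg/L = 0.0156 mg/L.
After complete mixing, C₀ = (0.56·4.1 + 14.5·0.0156) / 15.06 = 0.1675 mg/L.
Travel time t = 1.5e+04 m / 0.43 m/s = 3.488e+04 s = 0.4037 d.
C = 0.1675·exp(−0.097·0.4037) = 0.1675·0.9616 = 0.161 mg/L.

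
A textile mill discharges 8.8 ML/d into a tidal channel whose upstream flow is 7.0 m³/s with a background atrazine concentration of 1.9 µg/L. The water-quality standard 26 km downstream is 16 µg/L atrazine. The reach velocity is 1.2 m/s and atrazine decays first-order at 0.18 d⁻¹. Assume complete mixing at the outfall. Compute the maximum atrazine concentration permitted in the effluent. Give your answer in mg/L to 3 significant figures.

8.8 ML/d = 0.1019 m³/s.
1.9 µg/L = 0.0019 mg/L.
16 µg/L = 0.016 mg/L.
Travel time to the compliance point: t = 2.6e+04/1.2 = 2.167e+04 s = 0.2508 d; decay factor exp(−0.18·0.2508) = 0.9559.
So the concentration just after mixing may be at most 0.016/0.9559 = 0.01674 mg/L.
Mass balance: 0.01674·7.102 = 0.1019·Cₑ + 7·0.0019.
Cₑ = (0.1189 − 0.0133) / 0.1019 = 1.037 mg/L.

1.04 mg/L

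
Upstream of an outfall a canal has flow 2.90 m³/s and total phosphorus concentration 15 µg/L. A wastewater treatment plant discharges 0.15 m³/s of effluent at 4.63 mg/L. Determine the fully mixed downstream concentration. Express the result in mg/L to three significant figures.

0.242 mg/L

15 µg/L = 0.015 mg/L.
By mass balance at complete mixing, C = (0.15·4.63 + 2.9·0.015) / (0.15 + 2.9) = 0.738/3.05 = 0.242 mg/L.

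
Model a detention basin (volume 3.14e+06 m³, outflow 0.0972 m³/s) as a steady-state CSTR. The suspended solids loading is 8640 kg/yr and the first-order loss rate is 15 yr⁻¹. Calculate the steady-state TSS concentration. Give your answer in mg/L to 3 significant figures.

Outflow Q = 0.0972 m³/s × 3.156e+07 s/yr = 3.067e+06 m³/yr.
Steady-state CSTR mass balance: W = Q·C + k·V·C, so C = W/(Q + kV).
Q + kV = 3.067e+06 + 15·3.14e+06 = 5.017e+07 m³/yr.
C = 8640/5.017e+07 = 0.0001722 kg/m³ = 0.1722 mg/L.

0.172 mg/L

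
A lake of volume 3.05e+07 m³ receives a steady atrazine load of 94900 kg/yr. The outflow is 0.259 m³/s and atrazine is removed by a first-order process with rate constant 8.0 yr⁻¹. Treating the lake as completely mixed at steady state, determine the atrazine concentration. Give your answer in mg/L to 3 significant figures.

Outflow Q = 0.259 m³/s × 3.156e+07 s/yr = 8.173e+06 m³/yr.
Steady-state CSTR mass balance: W = Q·C + k·V·C, so C = W/(Q + kV).
Q + kV = 8.173e+06 + 8.0·3.05e+07 = 2.522e+08 m³/yr.
C = 94900/2.522e+08 = 0.0003763 kg/m³ = 0.3763 mg/L.

0.376 mg/L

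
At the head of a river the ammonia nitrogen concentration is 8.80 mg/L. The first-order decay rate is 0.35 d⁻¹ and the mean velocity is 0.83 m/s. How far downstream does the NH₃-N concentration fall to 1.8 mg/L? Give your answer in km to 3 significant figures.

From C = C₀·e^(−kt), t = ln(C₀/C)/k = ln(8.80/1.8)/0.35 = 1.587/0.35 = 4.534 d.
Distance = v·t = 0.83 m/s × 3.918e+05 s = 3.252e+05 m = 325.2 km.

325 km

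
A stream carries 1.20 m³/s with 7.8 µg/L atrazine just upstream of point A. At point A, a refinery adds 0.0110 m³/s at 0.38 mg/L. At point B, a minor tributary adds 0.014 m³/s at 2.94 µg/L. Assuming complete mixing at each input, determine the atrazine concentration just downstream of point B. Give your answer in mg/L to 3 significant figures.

0.0111 mg/L

7.8 µg/L = 0.0078 mg/L.
After input A: C = (1.2·0.0078 + 0.011·0.38) / 1.211 = 0.01118 mg/L.
2.94 µg/L = 0.00294 mg/L.
After input B: C = (1.211·0.01118 + 0.014·0.00294) / 1.225 = 0.01109 mg/L.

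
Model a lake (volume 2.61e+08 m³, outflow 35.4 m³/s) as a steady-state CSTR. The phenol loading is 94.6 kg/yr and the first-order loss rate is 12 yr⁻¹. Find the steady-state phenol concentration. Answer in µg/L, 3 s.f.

Outflow Q = 35.4 m³/s × 3.156e+07 s/yr = 1.117e+09 m³/yr.
Steady-state CSTR mass balance: W = Q·C + k·V·C, so C = W/(Q + kV).
Q + kV = 1.117e+09 + 12·2.61e+08 = 4.249e+09 m³/yr.
C = 94.6/4.249e+09 = 2.226e-08 kg/m³ = 2.226e-05 mg/L = 0.02226 µg/L.

0.0223 µg/L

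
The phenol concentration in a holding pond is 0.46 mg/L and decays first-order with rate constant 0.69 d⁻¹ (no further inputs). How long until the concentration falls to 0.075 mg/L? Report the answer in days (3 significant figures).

t = ln(C₀/C)/k = ln(0.46/0.075)/0.69 = 1.814/0.69 = 2.629 d.

2.63 d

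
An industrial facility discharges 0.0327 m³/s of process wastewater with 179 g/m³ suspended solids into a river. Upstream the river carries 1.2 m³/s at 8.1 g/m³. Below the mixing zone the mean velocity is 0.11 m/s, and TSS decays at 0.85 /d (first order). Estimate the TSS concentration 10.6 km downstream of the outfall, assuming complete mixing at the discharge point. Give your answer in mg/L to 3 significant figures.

4.90 mg/L

After complete mixing, C₀ = (0.0327·179 + 1.2·8.1) / 1.233 = 12.63 mg/L.
Travel time t = 1.06e+04 m / 0.11 m/s = 9.636e+04 s = 1.115 d.
C = 12.63·exp(−0.85·1.115) = 12.63·0.3875 = 4.896 mg/L.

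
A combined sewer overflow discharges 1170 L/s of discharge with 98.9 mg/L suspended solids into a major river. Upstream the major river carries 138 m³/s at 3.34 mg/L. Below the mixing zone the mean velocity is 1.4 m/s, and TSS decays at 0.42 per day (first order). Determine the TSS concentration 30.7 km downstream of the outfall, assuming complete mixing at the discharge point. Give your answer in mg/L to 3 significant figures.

1170 L/s = 1.17 m³/s.
After complete mixing, C₀ = (1.17·98.9 + 138·3.34) / 139.2 = 4.143 mg/L.
Travel time t = 3.07e+04 m / 1.4 m/s = 2.193e+04 s = 0.2538 d.
C = 4.143·exp(−0.42·0.2538) = 4.143·0.8989 = 3.724 mg/L.

3.72 mg/L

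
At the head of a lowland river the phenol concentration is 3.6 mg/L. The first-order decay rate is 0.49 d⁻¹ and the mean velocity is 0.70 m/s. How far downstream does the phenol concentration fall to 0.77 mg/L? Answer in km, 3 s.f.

From C = C₀·e^(−kt), t = ln(C₀/C)/k = ln(3.6/0.77)/0.49 = 1.542/0.49 = 3.148 d.
Distance = v·t = 0.70 m/s × 2.719e+05 s = 1.904e+05 m = 190.4 km.

190 km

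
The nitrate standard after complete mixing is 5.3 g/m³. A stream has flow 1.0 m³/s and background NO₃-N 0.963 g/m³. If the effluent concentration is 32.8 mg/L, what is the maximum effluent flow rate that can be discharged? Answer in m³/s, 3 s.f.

0.158 m³/s

Mass balance at complete mixing: C_std·(Q_w + Q_r) = Q_w·C_e + Q_r·C_b.
Rearranging, Q_w = Q_r·(C_std − C_b)/(C_e − C_std) = 1.0·(5.3 − 0.963) / (32.8 − 5.3) = 0.1577 m³/s.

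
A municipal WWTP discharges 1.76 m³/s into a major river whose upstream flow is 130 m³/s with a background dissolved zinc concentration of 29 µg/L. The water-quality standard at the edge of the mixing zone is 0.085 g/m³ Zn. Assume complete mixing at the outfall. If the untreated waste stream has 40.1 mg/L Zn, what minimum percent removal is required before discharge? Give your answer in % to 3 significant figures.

89.5 %

29 µg/L = 0.029 mg/L.
Mass balance: 0.085·131.8 = 1.76·Cₑ + 130·0.029.
Cₑ = (11.2 − 3.77) / 1.76 = 4.221 mg/L.
Required removal = 1 − 4.221/40.1 = 89.47 %.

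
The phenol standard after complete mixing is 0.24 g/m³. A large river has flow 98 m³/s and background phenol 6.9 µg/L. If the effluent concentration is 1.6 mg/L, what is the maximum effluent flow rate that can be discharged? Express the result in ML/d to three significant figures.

6.9 µg/L = 0.0069 mg/L.
Mass balance at complete mixing: C_std·(Q_w + Q_r) = Q_w·C_e + Q_r·C_b.
Rearranging, Q_w = Q_r·(C_std − C_b)/(C_e − C_std) = 98·(0.24 − 0.0069) / (1.6 − 0.24) = 16.8 m³/s.
= 1451 ML/d.

1450 ML/d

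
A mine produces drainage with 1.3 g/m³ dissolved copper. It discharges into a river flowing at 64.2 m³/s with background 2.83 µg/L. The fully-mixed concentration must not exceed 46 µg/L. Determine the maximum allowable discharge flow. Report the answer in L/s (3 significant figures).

2210 L/s

2.83 µg/L = 0.00283 mg/L.
46 µg/L = 0.046 mg/L.
Mass balance at complete mixing: C_std·(Q_w + Q_r) = Q_w·C_e + Q_r·C_b.
Rearranging, Q_w = Q_r·(C_std − C_b)/(C_e − C_std) = 64.2·(0.046 − 0.00283) / (1.3 − 0.046) = 2.21 m³/s.
= 2210 L/s.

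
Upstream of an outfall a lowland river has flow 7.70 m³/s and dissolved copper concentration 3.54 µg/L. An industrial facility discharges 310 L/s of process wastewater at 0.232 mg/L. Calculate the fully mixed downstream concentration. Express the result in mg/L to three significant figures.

310 L/s = 0.31 m³/s.
3.54 µg/L = 0.00354 mg/L.
Conservation of mass across the mixing zone: C = (0.31·0.232 + 7.7·0.00354) / (0.31 + 7.7) = 0.09918/8.01 = 0.01238 mg/L.

0.0124 mg/L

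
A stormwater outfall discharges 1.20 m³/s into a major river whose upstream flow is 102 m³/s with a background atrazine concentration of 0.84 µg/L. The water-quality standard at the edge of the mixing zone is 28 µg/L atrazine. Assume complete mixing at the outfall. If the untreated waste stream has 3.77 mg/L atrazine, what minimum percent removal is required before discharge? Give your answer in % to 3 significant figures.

0.84 µg/L = 0.00084 mg/L.
28 µg/L = 0.028 mg/L.
Mass balance: 0.028·103.2 = 1.2·Cₑ + 102·0.00084.
Cₑ = (2.89 − 0.08568) / 1.2 = 2.337 mg/L.
Required removal = 1 − 2.337/3.77 = 38.02 %.

38.0 %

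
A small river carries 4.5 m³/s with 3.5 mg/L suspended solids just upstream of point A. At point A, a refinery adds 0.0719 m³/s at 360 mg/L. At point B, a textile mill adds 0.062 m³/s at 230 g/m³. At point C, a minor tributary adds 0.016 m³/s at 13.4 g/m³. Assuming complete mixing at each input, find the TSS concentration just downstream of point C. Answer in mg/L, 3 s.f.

12.1 mg/L

After input A: C = (4.5·3.5 + 0.0719·360) / 4.572 = 9.106 mg/L.
After input B: C = (4.572·9.106 + 0.062·230) / 4.634 = 12.06 mg/L.
After input C: C = (4.634·12.06 + 0.016·13.4) / 4.65 = 12.07 mg/L.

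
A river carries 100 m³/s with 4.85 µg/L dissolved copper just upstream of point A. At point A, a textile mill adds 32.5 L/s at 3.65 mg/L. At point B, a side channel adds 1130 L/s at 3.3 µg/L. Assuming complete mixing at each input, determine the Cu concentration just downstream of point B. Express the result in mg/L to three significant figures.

0.00600 mg/L

4.85 µg/L = 0.00485 mg/L.
32.5 L/s = 0.0325 m³/s.
After input A: C = (100·0.00485 + 0.0325·3.65) / 100 = 0.006034 mg/L.
1130 L/s = 1.13 m³/s.
3.3 µg/L = 0.0033 mg/L.
After input B: C = (100·0.006034 + 1.13·0.0033) / 101.2 = 0.006004 mg/L.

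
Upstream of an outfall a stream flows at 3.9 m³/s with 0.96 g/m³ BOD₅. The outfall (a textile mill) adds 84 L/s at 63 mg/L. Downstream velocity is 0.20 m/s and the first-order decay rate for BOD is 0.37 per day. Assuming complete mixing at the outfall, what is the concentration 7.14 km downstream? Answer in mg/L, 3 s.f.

1.95 mg/L

84 L/s = 0.084 m³/s.
After complete mixing, C₀ = (0.084·63 + 3.9·0.96) / 3.984 = 2.268 mg/L.
Travel time t = 7140 m / 0.20 m/s = 3.57e+04 s = 0.4132 d.
C = 2.268·exp(−0.37·0.4132) = 2.268·0.8582 = 1.947 mg/L.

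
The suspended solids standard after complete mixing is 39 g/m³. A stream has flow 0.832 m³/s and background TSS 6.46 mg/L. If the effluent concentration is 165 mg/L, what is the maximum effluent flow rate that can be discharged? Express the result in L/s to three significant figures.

215 L/s

Mass balance at complete mixing: C_std·(Q_w + Q_r) = Q_w·C_e + Q_r·C_b.
Rearranging, Q_w = Q_r·(C_std − C_b)/(C_e − C_std) = 0.832·(39 − 6.46) / (165 − 39) = 0.2149 m³/s.
= 214.9 L/s.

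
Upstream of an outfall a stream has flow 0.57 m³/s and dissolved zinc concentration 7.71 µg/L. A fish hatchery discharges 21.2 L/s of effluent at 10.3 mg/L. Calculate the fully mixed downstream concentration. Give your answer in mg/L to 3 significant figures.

0.377 mg/L

21.2 L/s = 0.0212 m³/s.
7.71 µg/L = 0.00771 mg/L.
Conservation of mass across the mixing zone: C = (0.0212·10.3 + 0.57·0.00771) / (0.0212 + 0.57) = 0.2228/0.5912 = 0.3768 mg/L.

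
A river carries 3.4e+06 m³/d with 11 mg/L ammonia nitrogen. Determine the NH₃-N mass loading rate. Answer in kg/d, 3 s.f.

37400 kg/d

3.4e+06 m³/d = 39.35 m³/s.
Mass flux = Q·C = 39.35 m³/s × 11 g/m³ = 432.9 g/s.
= 432.9 g/s × 86.4 = 3.74e+04 kg/d.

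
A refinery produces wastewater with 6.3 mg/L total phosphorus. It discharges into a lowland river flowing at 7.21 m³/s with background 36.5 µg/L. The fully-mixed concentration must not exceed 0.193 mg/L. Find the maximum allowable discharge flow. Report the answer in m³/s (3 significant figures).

0.185 m³/s

36.5 µg/L = 0.0365 mg/L.
Mass balance at complete mixing: C_std·(Q_w + Q_r) = Q_w·C_e + Q_r·C_b.
Rearranging, Q_w = Q_r·(C_std − C_b)/(C_e − C_std) = 7.21·(0.193 − 0.0365) / (6.3 − 0.193) = 0.1848 m³/s.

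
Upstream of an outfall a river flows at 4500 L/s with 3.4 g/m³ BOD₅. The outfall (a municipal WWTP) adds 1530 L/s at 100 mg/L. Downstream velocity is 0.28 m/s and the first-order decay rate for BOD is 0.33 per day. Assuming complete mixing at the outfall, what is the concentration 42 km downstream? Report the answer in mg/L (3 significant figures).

1530 L/s = 1.53 m³/s.
4500 L/s = 4.5 m³/s.
After complete mixing, C₀ = (1.53·100 + 4.5·3.4) / 6.03 = 27.91 mg/L.
Travel time t = 4.2e+04 m / 0.28 m/s = 1.5e+05 s = 1.736 d.
C = 27.91·exp(−0.33·1.736) = 27.91·0.5639 = 15.74 mg/L.

15.7 mg/L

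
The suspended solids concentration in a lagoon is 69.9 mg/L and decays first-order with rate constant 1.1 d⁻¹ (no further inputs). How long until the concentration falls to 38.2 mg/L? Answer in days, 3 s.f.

0.549 d

t = ln(C₀/C)/k = ln(69.9/38.2)/1.1 = 0.6042/1.1 = 0.5493 d.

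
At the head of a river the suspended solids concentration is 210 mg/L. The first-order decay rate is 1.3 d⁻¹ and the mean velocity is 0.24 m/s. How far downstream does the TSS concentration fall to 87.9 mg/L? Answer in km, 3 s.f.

13.9 km

From C = C₀·e^(−kt), t = ln(C₀/C)/k = ln(210/87.9)/1.3 = 0.8709/1.3 = 0.6699 d.
Distance = v·t = 0.24 m/s × 5.788e+04 s = 1.389e+04 m = 13.89 km.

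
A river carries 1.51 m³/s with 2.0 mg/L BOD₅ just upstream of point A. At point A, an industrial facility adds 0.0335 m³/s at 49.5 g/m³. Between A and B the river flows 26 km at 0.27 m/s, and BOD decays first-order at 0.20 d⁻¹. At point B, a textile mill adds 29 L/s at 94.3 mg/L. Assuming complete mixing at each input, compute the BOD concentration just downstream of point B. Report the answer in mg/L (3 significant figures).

After input A: C = (1.51·2 + 0.0335·49.5) / 1.544 = 3.031 mg/L.
Over the 26 km reach to input B (t = 9.63e+04 s = 1.115 d), decay gives C = 3.031·exp(−0.20·1.115) = 2.425 mg/L.
29 L/s = 0.029 m³/s.
After input B: C = (1.544·2.425 + 0.029·94.3) / 1.573 = 4.12 mg/L.

4.12 mg/L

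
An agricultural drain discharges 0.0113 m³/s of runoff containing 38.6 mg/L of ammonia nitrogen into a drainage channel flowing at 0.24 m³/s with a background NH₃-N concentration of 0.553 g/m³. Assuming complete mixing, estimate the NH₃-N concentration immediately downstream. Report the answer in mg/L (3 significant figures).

2.26 mg/L

Conservation of mass across the mixing zone: C = (0.0113·38.6 + 0.24·0.553) / (0.0113 + 0.24) = 0.5689/0.2513 = 2.264 mg/L.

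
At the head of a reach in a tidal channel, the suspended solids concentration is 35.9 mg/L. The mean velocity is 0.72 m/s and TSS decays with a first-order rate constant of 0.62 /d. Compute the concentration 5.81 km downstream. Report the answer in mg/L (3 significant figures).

Travel time t = 5.81 km / 0.72 m/s = 5810/0.72 = 8069 s = 0.0934 d.
First-order decay: C = 35.9·exp(−0.62·0.0934) = 35.9·0.9437 = 33.88 mg/L.

33.9 mg/L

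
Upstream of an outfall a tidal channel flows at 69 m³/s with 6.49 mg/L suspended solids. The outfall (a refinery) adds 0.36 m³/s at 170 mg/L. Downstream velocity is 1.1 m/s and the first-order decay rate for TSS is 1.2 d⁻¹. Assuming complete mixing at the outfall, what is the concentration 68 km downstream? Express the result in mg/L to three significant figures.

3.11 mg/L

After complete mixing, C₀ = (0.36·170 + 69·6.49) / 69.36 = 7.339 mg/L.
Travel time t = 6.8e+04 m / 1.1 m/s = 6.182e+04 s = 0.7155 d.
C = 7.339·exp(−1.2·0.7155) = 7.339·0.4238 = 3.11 mg/L.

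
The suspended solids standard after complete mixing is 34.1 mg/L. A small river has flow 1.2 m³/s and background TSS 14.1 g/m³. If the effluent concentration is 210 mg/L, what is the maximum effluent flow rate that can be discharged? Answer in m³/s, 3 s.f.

Mass balance at complete mixing: C_std·(Q_w + Q_r) = Q_w·C_e + Q_r·C_b.
Rearranging, Q_w = Q_r·(C_std − C_b)/(C_e − C_std) = 1.2·(34.1 − 14.1) / (210 − 34.1) = 0.1364 m³/s.

0.136 m³/s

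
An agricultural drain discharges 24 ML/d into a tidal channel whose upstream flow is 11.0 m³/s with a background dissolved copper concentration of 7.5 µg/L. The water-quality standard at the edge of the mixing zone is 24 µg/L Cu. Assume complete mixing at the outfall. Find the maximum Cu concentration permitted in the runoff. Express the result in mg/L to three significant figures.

0.677 mg/L

24 ML/d = 0.2778 m³/s.
7.5 µg/L = 0.0075 mg/L.
24 µg/L = 0.024 mg/L.
Mass balance: 0.024·11.28 = 0.2778·Cₑ + 11·0.0075.
Cₑ = (0.2707 − 0.0825) / 0.2778 = 0.6774 mg/L.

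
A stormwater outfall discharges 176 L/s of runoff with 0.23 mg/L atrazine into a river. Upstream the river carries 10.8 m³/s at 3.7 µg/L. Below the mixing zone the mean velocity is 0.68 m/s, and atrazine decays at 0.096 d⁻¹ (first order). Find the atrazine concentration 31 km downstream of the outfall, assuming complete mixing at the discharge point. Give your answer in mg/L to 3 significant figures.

176 L/s = 0.176 m³/s.
3.7 µg/L = 0.0037 mg/L.
After complete mixing, C₀ = (0.176·0.23 + 10.8·0.0037) / 10.98 = 0.007329 mg/L.
Travel time t = 3.1e+04 m / 0.68 m/s = 4.559e+04 s = 0.5276 d.
C = 0.007329·exp(−0.096·0.5276) = 0.007329·0.9506 = 0.006967 mg/L.

0.00697 mg/L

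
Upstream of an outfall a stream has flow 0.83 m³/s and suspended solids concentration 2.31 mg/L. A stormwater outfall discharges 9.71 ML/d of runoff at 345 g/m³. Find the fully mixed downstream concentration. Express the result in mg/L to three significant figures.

43.2 mg/L

9.71 ML/d = 0.1124 m³/s.
Flow-weighted mixing gives C = (0.1124·345 + 0.83·2.31) / (0.1124 + 0.83) = 40.69/0.9424 = 43.18 mg/L.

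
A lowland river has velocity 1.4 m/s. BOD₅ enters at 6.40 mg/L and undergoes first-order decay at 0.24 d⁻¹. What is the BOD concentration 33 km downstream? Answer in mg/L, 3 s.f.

5.99 mg/L

Travel time t = 33 km / 1.4 m/s = 3.3e+04/1.4 = 2.357e+04 s = 0.2728 d.
First-order decay: C = 6.40·exp(−0.24·0.2728) = 6.40·0.9366 = 5.994 mg/L.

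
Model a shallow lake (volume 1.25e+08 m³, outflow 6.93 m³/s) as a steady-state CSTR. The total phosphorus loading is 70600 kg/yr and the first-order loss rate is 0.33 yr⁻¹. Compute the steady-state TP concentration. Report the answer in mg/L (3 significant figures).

Outflow Q = 6.93 m³/s × 3.156e+07 s/yr = 2.187e+08 m³/yr.
Steady-state CSTR mass balance: W = Q·C + k·V·C, so C = W/(Q + kV).
Q + kV = 2.187e+08 + 0.33·1.25e+08 = 2.599e+08 m³/yr.
C = 70600/2.599e+08 = 0.0002716 kg/m³ = 0.2716 mg/L.

0.272 mg/L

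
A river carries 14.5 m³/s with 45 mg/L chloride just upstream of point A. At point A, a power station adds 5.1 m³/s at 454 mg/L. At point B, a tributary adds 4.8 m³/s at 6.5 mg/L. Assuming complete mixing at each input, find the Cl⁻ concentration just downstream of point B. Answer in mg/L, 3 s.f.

123 mg/L

After input A: C = (14.5·45 + 5.1·454) / 19.6 = 151.4 mg/L.
After input B: C = (19.6·151.4 + 4.8·6.5) / 24.4 = 122.9 mg/L.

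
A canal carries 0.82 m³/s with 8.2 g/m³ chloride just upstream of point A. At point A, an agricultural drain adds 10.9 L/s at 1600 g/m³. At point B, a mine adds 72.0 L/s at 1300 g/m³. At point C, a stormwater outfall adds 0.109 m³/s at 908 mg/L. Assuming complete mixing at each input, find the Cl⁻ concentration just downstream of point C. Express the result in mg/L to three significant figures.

214 mg/L

10.9 L/s = 0.0109 m³/s.
After input A: C = (0.82·8.2 + 0.0109·1600) / 0.8309 = 29.08 mg/L.
72.0 L/s = 0.072 m³/s.
After input B: C = (0.8309·29.08 + 0.072·1300) / 0.9029 = 130.4 mg/L.
After input C: C = (0.9029·130.4 + 0.109·908) / 1.012 = 214.2 mg/L.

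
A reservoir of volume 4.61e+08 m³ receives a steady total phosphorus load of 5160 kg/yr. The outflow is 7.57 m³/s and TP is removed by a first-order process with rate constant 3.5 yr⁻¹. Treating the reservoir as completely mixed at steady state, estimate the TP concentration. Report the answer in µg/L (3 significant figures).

Outflow Q = 7.57 m³/s × 3.156e+07 s/yr = 2.389e+08 m³/yr.
Steady-state CSTR mass balance: W = Q·C + k·V·C, so C = W/(Q + kV).
Q + kV = 2.389e+08 + 3.5·4.61e+08 = 1.852e+09 m³/yr.
C = 5160/1.852e+09 = 2.786e-06 kg/m³ = 0.002786 mg/L = 2.786 µg/L.

2.79 µg/L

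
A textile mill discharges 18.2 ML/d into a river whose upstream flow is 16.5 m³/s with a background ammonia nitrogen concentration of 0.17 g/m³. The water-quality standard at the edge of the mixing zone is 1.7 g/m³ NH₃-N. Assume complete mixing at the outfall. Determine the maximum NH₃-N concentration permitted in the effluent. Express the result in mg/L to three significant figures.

122 mg/L

18.2 ML/d = 0.2106 m³/s.
Mass balance: 1.7·16.71 = 0.2106·Cₑ + 16.5·0.17.
Cₑ = (28.41 − 2.805) / 0.2106 = 121.5 mg/L.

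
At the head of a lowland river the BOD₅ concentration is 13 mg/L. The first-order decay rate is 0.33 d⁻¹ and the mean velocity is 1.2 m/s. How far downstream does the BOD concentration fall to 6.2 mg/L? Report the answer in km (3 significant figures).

From C = C₀·e^(−kt), t = ln(C₀/C)/k = ln(13/6.2)/0.33 = 0.7404/0.33 = 2.244 d.
Distance = v·t = 1.2 m/s × 1.939e+05 s = 2.326e+05 m = 232.6 km.

233 km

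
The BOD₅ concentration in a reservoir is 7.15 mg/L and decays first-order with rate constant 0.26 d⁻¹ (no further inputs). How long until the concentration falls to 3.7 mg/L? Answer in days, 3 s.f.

2.53 d

t = ln(C₀/C)/k = ln(7.15/3.7)/0.26 = 0.6588/0.26 = 2.534 d.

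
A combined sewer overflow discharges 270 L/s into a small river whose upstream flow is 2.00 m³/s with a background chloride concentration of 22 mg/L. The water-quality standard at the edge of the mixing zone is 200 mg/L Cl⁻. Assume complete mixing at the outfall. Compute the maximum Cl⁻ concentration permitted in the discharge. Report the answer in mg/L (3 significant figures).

270 L/s = 0.27 m³/s.
Mass balance: 200·2.27 = 0.27·Cₑ + 2·22.
Cₑ = (454 − 44) / 0.27 = 1519 mg/L.

1520 mg/L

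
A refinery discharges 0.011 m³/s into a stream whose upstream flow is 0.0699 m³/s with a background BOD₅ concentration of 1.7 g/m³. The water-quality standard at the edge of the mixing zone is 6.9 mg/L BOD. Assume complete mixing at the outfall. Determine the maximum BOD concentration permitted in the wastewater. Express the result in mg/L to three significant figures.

Mass balance: 6.9·0.0809 = 0.011·Cₑ + 0.0699·1.7.
Cₑ = (0.5582 − 0.1188) / 0.011 = 39.94 mg/L.

39.9 mg/L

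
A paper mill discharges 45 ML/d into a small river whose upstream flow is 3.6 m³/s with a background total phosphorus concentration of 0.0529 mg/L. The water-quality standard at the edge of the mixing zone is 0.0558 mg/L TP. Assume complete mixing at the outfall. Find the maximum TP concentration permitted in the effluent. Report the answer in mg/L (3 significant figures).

45 ML/d = 0.5208 m³/s.
Mass balance: 0.0558·4.121 = 0.5208·Cₑ + 3.6·0.0529.
Cₑ = (0.2299 − 0.1904) / 0.5208 = 0.07584 mg/L.

0.0758 mg/L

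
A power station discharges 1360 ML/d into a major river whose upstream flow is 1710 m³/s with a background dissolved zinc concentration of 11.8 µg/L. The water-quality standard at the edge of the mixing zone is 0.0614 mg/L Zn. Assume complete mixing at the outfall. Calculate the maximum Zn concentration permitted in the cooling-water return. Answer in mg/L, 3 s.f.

5.45 mg/L

1360 ML/d = 15.74 m³/s.
11.8 µg/L = 0.0118 mg/L.
Mass balance: 0.0614·1726 = 15.74·Cₑ + 1710·0.0118.
Cₑ = (106 − 20.18) / 15.74 = 5.45 mg/L.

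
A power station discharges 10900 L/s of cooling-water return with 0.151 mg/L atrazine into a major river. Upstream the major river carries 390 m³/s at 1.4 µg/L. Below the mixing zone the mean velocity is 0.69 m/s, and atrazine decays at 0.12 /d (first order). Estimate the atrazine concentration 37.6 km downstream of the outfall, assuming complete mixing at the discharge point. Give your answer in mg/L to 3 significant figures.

10900 L/s = 10.9 m³/s.
1.4 µg/L = 0.0014 mg/L.
After complete mixing, C₀ = (10.9·0.151 + 390·0.0014) / 400.9 = 0.005467 mg/L.
Travel time t = 3.76e+04 m / 0.69 m/s = 5.449e+04 s = 0.6307 d.
C = 0.005467·exp(−0.12·0.6307) = 0.005467·0.9271 = 0.005069 mg/L.

0.00507 mg/L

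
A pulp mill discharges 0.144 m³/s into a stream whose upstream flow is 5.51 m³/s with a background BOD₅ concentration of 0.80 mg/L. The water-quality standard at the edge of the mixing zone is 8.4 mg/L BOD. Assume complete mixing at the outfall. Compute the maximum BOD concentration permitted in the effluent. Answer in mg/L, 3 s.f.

299 mg/L

Mass balance: 8.4·5.654 = 0.144·Cₑ + 5.51·0.8.
Cₑ = (47.49 − 4.408) / 0.144 = 299.2 mg/L.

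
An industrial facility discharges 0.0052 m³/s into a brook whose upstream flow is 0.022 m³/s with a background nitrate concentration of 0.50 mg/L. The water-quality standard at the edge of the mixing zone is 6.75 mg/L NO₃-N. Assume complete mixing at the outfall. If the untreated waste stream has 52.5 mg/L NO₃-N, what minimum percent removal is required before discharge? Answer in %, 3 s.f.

36.8 %

Mass balance: 6.75·0.0272 = 0.0052·Cₑ + 0.022·0.5.
Cₑ = (0.1836 − 0.011) / 0.0052 = 33.19 mg/L.
Required removal = 1 − 33.19/52.5 = 36.78 %.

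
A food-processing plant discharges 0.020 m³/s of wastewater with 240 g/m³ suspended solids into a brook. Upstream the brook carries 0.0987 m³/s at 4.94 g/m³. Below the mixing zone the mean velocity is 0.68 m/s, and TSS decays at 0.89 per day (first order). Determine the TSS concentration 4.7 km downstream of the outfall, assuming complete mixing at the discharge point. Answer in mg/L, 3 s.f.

41.5 mg/L

After complete mixing, C₀ = (0.02·240 + 0.0987·4.94) / 0.1187 = 44.55 mg/L.
Travel time t = 4700 m / 0.68 m/s = 6912 s = 0.08 d.
C = 44.55·exp(−0.89·0.08) = 44.55·0.9313 = 41.48 mg/L.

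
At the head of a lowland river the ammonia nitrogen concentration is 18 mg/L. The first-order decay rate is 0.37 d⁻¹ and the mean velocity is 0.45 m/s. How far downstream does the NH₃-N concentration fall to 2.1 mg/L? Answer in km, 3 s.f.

From C = C₀·e^(−kt), t = ln(C₀/C)/k = ln(18/2.1)/0.37 = 2.148/0.37 = 5.807 d.
Distance = v·t = 0.45 m/s × 5.017e+05 s = 2.258e+05 m = 225.8 km.

226 km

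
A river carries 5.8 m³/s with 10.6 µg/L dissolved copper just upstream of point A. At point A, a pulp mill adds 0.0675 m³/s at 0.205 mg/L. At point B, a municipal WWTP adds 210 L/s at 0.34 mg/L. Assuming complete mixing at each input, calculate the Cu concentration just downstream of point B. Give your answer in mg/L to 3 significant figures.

0.0241 mg/L

10.6 µg/L = 0.0106 mg/L.
After input A: C = (5.8·0.0106 + 0.0675·0.205) / 5.867 = 0.01284 mg/L.
210 L/s = 0.21 m³/s.
After input B: C = (5.867·0.01284 + 0.21·0.34) / 6.077 = 0.02414 mg/L.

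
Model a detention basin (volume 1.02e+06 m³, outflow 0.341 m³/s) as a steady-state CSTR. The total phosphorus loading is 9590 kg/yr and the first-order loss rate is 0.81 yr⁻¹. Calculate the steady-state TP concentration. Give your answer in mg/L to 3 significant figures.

Outflow Q = 0.341 m³/s × 3.156e+07 s/yr = 1.076e+07 m³/yr.
Steady-state CSTR mass balance: W = Q·C + k·V·C, so C = W/(Q + kV).
Q + kV = 1.076e+07 + 0.81·1.02e+06 = 1.159e+07 m³/yr.
C = 9590/1.159e+07 = 0.0008276 kg/m³ = 0.8276 mg/L.

0.828 mg/L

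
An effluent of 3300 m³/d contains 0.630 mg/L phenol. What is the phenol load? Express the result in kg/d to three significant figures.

3300 m³/d = 0.03819 m³/s.
Mass flux = Q·C = 0.03819 m³/s × 0.63 g/m³ = 0.02406 g/s.
= 0.02406 g/s × 86.4 = 2.079 kg/d.

2.08 kg/d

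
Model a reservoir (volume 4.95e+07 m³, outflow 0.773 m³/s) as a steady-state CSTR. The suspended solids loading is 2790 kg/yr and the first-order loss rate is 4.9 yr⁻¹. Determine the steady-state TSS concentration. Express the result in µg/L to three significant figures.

10.5 µg/L

Outflow Q = 0.773 m³/s × 3.156e+07 s/yr = 2.439e+07 m³/yr.
Steady-state CSTR mass balance: W = Q·C + k·V·C, so C = W/(Q + kV).
Q + kV = 2.439e+07 + 4.9·4.95e+07 = 2.669e+08 m³/yr.
C = 2790/2.669e+08 = 1.045e-05 kg/m³ = 0.01045 mg/L = 10.45 µg/L.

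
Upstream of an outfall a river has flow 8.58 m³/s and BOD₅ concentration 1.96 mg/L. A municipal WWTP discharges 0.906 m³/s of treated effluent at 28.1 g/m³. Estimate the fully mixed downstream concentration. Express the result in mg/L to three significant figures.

Flow-weighted mixing gives C = (0.906·28.1 + 8.58·1.96) / (0.906 + 8.58) = 42.28/9.486 = 4.457 mg/L.

4.46 mg/L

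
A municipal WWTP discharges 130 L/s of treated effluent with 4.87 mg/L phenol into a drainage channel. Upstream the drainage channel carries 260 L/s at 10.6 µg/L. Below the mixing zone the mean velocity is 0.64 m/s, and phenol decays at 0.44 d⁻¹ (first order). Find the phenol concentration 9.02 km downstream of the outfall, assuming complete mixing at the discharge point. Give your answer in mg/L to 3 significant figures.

130 L/s = 0.13 m³/s.
260 L/s = 0.26 m³/s.
10.6 µg/L = 0.0106 mg/L.
After complete mixing, C₀ = (0.13·4.87 + 0.26·0.0106) / 0.39 = 1.63 mg/L.
Travel time t = 9020 m / 0.64 m/s = 1.409e+04 s = 0.1631 d.
C = 1.63·exp(−0.44·0.1631) = 1.63·0.9307 = 1.517 mg/L.

1.52 mg/L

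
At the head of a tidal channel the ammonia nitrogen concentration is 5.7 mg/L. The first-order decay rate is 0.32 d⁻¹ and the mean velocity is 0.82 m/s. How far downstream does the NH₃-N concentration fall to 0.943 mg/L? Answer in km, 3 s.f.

398 km

From C = C₀·e^(−kt), t = ln(C₀/C)/k = ln(5.7/0.943)/0.32 = 1.799/0.32 = 5.622 d.
Distance = v·t = 0.82 m/s × 4.858e+05 s = 3.983e+05 m = 398.3 km.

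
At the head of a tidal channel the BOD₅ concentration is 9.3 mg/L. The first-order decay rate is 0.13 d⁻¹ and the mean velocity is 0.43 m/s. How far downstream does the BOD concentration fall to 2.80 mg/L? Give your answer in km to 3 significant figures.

From C = C₀·e^(−kt), t = ln(C₀/C)/k = ln(9.3/2.80)/0.13 = 1.2/0.13 = 9.234 d.
Distance = v·t = 0.43 m/s × 7.978e+05 s = 3.431e+05 m = 343.1 km.

343 km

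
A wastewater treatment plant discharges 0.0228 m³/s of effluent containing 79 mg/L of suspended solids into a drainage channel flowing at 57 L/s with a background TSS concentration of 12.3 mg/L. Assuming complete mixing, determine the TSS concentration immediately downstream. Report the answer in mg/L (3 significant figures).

57 L/s = 0.057 m³/s.
Flow-weighted mixing gives C = (0.0228·79 + 0.057·12.3) / (0.0228 + 0.057) = 2.502/0.0798 = 31.36 mg/L.

31.4 mg/L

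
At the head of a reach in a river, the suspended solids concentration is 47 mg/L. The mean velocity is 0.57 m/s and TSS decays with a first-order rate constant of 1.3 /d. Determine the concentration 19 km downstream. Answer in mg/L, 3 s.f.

Travel time t = 19 km / 0.57 m/s = 1.9e+04/0.57 = 3.333e+04 s = 0.3858 d.
First-order decay: C = 47·exp(−1.3·0.3858) = 47·0.6056 = 28.46 mg/L.

28.5 mg/L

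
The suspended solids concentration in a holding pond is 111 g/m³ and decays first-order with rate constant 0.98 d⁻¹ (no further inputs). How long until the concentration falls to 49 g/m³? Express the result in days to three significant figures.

0.834 d

t = ln(C₀/C)/k = ln(111/49)/0.98 = 0.8177/0.98 = 0.8344 d.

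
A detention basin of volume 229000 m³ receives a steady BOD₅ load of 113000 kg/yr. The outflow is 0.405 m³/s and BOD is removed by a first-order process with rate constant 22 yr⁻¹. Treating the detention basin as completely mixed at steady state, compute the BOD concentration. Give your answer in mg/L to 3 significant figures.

6.34 mg/L

Outflow Q = 0.405 m³/s × 3.156e+07 s/yr = 1.278e+07 m³/yr.
Steady-state CSTR mass balance: W = Q·C + k·V·C, so C = W/(Q + kV).
Q + kV = 1.278e+07 + 22·229000 = 1.782e+07 m³/yr.
C = 113000/1.782e+07 = 0.006342 kg/m³ = 6.342 mg/L.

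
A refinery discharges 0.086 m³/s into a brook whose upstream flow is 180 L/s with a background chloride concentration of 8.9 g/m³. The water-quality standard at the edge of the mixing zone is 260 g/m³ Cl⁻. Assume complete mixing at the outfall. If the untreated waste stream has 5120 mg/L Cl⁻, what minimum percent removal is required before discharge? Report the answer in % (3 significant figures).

180 L/s = 0.18 m³/s.
Mass balance: 260·0.266 = 0.086·Cₑ + 0.18·8.9.
Cₑ = (69.16 − 1.602) / 0.086 = 785.6 mg/L.
Required removal = 1 − 785.6/5120 = 84.66 %.

84.7 %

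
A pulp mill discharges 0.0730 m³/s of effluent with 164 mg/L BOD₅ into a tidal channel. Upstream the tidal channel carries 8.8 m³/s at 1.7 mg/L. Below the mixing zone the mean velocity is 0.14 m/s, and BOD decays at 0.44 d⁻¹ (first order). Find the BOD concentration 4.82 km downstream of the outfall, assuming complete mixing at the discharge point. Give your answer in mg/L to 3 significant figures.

2.55 mg/L

After complete mixing, C₀ = (0.073·164 + 8.8·1.7) / 8.873 = 3.035 mg/L.
Travel time t = 4820 m / 0.14 m/s = 3.443e+04 s = 0.3985 d.
C = 3.035·exp(−0.44·0.3985) = 3.035·0.8392 = 2.547 mg/L.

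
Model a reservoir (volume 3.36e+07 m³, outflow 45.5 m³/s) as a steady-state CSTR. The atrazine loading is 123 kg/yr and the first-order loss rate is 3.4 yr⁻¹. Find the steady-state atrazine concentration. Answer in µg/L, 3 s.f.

0.0793 µg/L

Outflow Q = 45.5 m³/s × 3.156e+07 s/yr = 1.436e+09 m³/yr.
Steady-state CSTR mass balance: W = Q·C + k·V·C, so C = W/(Q + kV).
Q + kV = 1.436e+09 + 3.4·3.36e+07 = 1.55e+09 m³/yr.
C = 123/1.55e+09 = 7.935e-08 kg/m³ = 7.935e-05 mg/L = 0.07935 µg/L.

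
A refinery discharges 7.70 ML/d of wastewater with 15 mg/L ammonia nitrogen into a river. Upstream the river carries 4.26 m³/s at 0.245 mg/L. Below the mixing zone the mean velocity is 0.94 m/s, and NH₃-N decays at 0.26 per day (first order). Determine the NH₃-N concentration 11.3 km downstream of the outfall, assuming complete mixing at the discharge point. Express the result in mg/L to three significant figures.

7.70 ML/d = 0.08912 m³/s.
After complete mixing, C₀ = (0.08912·15 + 4.26·0.245) / 4.349 = 0.5474 mg/L.
Travel time t = 1.13e+04 m / 0.94 m/s = 1.202e+04 s = 0.1391 d.
C = 0.5474·exp(−0.26·0.1391) = 0.5474·0.9645 = 0.5279 mg/L.

0.528 mg/L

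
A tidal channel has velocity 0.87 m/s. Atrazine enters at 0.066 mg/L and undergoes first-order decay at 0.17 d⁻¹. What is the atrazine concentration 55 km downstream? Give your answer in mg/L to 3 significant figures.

0.0583 mg/L

Travel time t = 55 km / 0.87 m/s = 5.5e+04/0.87 = 6.322e+04 s = 0.7317 d.
First-order decay: C = 0.066·exp(−0.17·0.7317) = 0.066·0.883 = 0.05828 mg/L.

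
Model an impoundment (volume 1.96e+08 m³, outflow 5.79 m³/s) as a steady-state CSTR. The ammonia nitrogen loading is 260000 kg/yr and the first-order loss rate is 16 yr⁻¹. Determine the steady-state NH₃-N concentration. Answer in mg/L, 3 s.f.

0.0783 mg/L

Outflow Q = 5.79 m³/s × 3.156e+07 s/yr = 1.827e+08 m³/yr.
Steady-state CSTR mass balance: W = Q·C + k·V·C, so C = W/(Q + kV).
Q + kV = 1.827e+08 + 16·1.96e+08 = 3.319e+09 m³/yr.
C = 260000/3.319e+09 = 7.834e-05 kg/m³ = 0.07834 mg/L.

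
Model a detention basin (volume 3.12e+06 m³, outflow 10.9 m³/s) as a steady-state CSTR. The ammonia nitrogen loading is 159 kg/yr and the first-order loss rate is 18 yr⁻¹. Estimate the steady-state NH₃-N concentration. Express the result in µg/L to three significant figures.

Outflow Q = 10.9 m³/s × 3.156e+07 s/yr = 3.44e+08 m³/yr.
Steady-state CSTR mass balance: W = Q·C + k·V·C, so C = W/(Q + kV).
Q + kV = 3.44e+08 + 18·3.12e+06 = 4.001e+08 m³/yr.
C = 159/4.001e+08 = 3.974e-07 kg/m³ = 0.0003974 mg/L = 0.3974 µg/L.

0.397 µg/L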